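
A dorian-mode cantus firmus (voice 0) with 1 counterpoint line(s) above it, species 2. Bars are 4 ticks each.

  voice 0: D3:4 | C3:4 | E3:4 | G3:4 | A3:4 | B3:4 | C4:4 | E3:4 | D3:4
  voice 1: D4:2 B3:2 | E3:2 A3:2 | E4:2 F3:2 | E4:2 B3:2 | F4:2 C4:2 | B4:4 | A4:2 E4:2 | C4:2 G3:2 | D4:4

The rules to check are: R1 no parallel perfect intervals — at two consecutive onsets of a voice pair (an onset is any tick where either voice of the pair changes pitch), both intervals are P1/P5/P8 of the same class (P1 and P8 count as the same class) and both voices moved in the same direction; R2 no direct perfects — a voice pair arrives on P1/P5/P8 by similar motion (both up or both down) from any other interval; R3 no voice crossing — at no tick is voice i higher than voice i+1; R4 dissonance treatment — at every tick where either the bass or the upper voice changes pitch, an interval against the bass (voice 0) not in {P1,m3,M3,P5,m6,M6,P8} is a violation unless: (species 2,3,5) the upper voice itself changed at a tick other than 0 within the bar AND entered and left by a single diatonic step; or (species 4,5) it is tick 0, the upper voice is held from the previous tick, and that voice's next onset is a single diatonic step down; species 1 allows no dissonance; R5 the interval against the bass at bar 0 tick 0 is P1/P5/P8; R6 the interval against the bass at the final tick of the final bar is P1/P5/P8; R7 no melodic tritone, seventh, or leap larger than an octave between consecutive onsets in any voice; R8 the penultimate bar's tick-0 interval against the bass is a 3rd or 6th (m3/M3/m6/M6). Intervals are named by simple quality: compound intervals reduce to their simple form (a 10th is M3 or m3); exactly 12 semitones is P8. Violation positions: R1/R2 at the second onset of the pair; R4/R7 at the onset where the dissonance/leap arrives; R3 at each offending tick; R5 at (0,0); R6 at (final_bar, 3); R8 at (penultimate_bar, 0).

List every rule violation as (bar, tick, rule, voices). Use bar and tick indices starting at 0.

bar 0: v0=D3 v1=D4 downbeat P8
bar 1: v0=C3 v1=E3 downbeat M3
bar 2: v0=E3 v1=E4 downbeat P8
bar 3: v0=G3 v1=E4 downbeat M6
bar 4: v0=A3 v1=F4 downbeat m6
bar 5: v0=B3 v1=B4 downbeat P8
bar 6: v0=C4 v1=A4 downbeat M6
bar 7: v0=E3 v1=C4 downbeat m6
bar 8: v0=D3 v1=D4 downbeat P8
  -> R2 @ bar 2 tick 0 v(0, 1): C3/A3 M6 -> E3/E4 P8 similar
  -> R4 @ bar 2 tick 2 v(0, 1): E3/F3 m2 untreated
  -> R7 @ bar 2 tick 2 v(1,): E4->F3 leap 11st
  -> R7 @ bar 3 tick 0 v(1,): F3->E4 leap 11st
  -> R7 @ bar 4 tick 0 v(1,): B3->F4 leap 6st
  -> R2 @ bar 5 tick 0 v(0, 1): A3/C4 m3 -> B3/B4 P8 similar
  -> R7 @ bar 5 tick 0 v(1,): C4->B4 leap 11st

(2, 0, R2, (0, 1))
(2, 2, R4, (0, 1))
(2, 2, R7, (1,))
(3, 0, R7, (1,))
(4, 0, R7, (1,))
(5, 0, R2, (0, 1))
(5, 0, R7, (1,))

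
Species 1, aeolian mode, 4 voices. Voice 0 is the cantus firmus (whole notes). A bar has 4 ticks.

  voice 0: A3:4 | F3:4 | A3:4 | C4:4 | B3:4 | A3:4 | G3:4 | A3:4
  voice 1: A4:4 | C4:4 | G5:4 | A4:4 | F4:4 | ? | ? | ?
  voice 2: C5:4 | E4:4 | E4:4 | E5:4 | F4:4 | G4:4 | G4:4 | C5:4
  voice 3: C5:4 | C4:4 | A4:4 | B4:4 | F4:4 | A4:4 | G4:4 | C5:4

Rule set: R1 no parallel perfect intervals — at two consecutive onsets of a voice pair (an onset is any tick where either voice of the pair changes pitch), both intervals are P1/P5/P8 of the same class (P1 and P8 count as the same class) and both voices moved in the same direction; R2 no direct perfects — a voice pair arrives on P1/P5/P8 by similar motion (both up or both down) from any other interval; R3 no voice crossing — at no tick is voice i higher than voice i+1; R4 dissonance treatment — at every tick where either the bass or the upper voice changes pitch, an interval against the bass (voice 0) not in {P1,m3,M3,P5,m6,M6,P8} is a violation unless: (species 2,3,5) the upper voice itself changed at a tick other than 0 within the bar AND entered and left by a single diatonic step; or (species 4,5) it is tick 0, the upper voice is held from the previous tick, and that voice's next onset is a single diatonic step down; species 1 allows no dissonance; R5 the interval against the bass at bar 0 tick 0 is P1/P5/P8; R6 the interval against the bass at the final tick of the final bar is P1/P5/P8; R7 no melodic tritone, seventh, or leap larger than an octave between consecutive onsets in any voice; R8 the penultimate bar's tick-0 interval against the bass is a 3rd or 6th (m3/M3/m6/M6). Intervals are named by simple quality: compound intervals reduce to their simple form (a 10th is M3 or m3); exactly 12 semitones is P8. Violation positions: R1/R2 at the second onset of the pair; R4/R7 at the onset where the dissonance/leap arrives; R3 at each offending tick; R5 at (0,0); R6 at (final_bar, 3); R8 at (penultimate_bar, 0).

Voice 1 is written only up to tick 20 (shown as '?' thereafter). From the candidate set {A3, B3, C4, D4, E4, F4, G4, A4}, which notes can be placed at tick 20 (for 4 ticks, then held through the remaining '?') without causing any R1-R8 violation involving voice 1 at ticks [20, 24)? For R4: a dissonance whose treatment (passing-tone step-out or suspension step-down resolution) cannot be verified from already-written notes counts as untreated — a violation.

{C4, F4}

A3: violates R2
B3: violates R4,R7
C4: legal
D4: violates R4
E4: violates R2
F4: legal
G4: violates R1,R4
A4: violates R1,R3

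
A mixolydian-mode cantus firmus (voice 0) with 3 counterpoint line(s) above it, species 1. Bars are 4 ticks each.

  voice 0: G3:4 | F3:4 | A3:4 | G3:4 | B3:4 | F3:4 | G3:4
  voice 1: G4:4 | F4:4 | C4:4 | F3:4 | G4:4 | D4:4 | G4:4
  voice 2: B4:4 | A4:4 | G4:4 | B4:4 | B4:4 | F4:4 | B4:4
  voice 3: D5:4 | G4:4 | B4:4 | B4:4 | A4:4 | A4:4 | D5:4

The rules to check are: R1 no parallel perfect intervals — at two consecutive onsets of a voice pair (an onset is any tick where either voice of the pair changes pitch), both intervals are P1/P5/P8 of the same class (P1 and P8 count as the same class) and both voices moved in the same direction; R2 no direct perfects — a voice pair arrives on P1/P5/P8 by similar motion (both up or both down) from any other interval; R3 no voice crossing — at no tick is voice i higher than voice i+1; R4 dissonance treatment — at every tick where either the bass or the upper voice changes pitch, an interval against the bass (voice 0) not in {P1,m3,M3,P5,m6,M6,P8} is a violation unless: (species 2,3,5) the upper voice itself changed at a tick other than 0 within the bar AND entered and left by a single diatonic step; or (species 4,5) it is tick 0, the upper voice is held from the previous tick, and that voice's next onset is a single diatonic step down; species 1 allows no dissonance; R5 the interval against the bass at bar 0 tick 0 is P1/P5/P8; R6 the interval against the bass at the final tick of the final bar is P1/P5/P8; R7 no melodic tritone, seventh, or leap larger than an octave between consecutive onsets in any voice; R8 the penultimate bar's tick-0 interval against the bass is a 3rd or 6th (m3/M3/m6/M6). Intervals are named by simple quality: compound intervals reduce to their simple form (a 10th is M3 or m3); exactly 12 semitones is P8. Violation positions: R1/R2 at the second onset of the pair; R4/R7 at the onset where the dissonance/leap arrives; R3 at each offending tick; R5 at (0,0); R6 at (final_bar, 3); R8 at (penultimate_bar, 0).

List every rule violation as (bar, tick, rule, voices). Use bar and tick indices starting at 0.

bar 0: v0=G3 v1=G4 v2=B4 v3=D5 downbeat P5
bar 1: v0=F3 v1=F4 v2=A4 v3=G4 downbeat M2
bar 2: v0=A3 v1=C4 v2=G4 v3=B4 downbeat M2
bar 3: v0=G3 v1=F3 v2=B4 v3=B4 downbeat M3
bar 4: v0=B3 v1=G4 v2=B4 v3=A4 downbeat m7
bar 5: v0=F3 v1=D4 v2=F4 v3=A4 downbeat M3
bar 6: v0=G3 v1=G4 v2=B4 v3=D5 downbeat P5
  -> R5 @ bar 0 tick 0 v(0, 2): opens on M3
  -> R1 @ bar 1 tick 0 v(0, 1): G3/G4 P8 -> F3/F4 P8 similar
  -> R3 @ bar 1 tick 0 v(2, 3): A4 above G4
  -> R4 @ bar 1 tick 0 v(0, 3): F3/G4 M2 untreated
  -> R3 @ bar 1 tick 1 v(2, 3): A4 above G4
  -> R3 @ bar 1 tick 2 v(2, 3): A4 above G4
  -> R3 @ bar 1 tick 3 v(2, 3): A4 above G4
  -> R2 @ bar 2 tick 0 v(1, 2): F4/A4 M3 -> C4/G4 P5 similar
  -> R4 @ bar 2 tick 0 v(0, 2): A3/G4 m7 untreated
  -> R4 @ bar 2 tick 0 v(0, 3): A3/B4 M2 untreated
  -> R3 @ bar 3 tick 0 v(0, 1): G3 above F3
  -> R4 @ bar 3 tick 0 v(0, 1): G3/F3 M2 untreated
  -> R3 @ bar 3 tick 1 v(0, 1): G3 above F3
  -> R3 @ bar 3 tick 2 v(0, 1): G3 above F3
  -> R3 @ bar 3 tick 3 v(0, 1): G3 above F3
  -> R3 @ bar 4 tick 0 v(2, 3): B4 above A4
  -> R4 @ bar 4 tick 0 v(0, 3): B3/A4 m7 untreated
  -> R7 @ bar 4 tick 0 v(1,): F3->G4 leap 14st
  -> R3 @ bar 4 tick 1 v(2, 3): B4 above A4
  -> R3 @ bar 4 tick 2 v(2, 3): B4 above A4
  -> R3 @ bar 4 tick 3 v(2, 3): B4 above A4
  -> R1 @ bar 5 tick 0 v(0, 2): B3/B4 P8 -> F3/F4 P8 similar
  -> R7 @ bar 5 tick 0 v(0,): B3->F3 leap 6st
  -> R7 @ bar 5 tick 0 v(2,): B4->F4 leap 6st
  -> R8 @ bar 5 tick 0 v(0, 2): penult P8 not 3rd/6th
  -> R1 @ bar 6 tick 0 v(1, 3): D4/A4 P5 -> G4/D5 P5 similar
  -> R2 @ bar 6 tick 0 v(0, 1): F3/D4 M6 -> G3/G4 P8 similar
  -> R2 @ bar 6 tick 0 v(0, 3): F3/A4 M3 -> G3/D5 P5 similar
  -> R7 @ bar 6 tick 0 v(2,): F4->B4 leap 6st
  -> R6 @ bar 6 tick 3 v(0, 2): closes on M3

(0, 0, R5, (0, 2))
(1, 0, R1, (0, 1))
(1, 0, R3, (2, 3))
(1, 0, R4, (0, 3))
(1, 1, R3, (2, 3))
(1, 2, R3, (2, 3))
(1, 3, R3, (2, 3))
(2, 0, R2, (1, 2))
(2, 0, R4, (0, 2))
(2, 0, R4, (0, 3))
(3, 0, R3, (0, 1))
(3, 0, R4, (0, 1))
(3, 1, R3, (0, 1))
(3, 2, R3, (0, 1))
(3, 3, R3, (0, 1))
(4, 0, R3, (2, 3))
(4, 0, R4, (0, 3))
(4, 0, R7, (1,))
(4, 1, R3, (2, 3))
(4, 2, R3, (2, 3))
(4, 3, R3, (2, 3))
(5, 0, R1, (0, 2))
(5, 0, R7, (0,))
(5, 0, R7, (2,))
(5, 0, R8, (0, 2))
(6, 0, R1, (1, 3))
(6, 0, R2, (0, 1))
(6, 0, R2, (0, 3))
(6, 0, R7, (2,))
(6, 3, R6, (0, 2))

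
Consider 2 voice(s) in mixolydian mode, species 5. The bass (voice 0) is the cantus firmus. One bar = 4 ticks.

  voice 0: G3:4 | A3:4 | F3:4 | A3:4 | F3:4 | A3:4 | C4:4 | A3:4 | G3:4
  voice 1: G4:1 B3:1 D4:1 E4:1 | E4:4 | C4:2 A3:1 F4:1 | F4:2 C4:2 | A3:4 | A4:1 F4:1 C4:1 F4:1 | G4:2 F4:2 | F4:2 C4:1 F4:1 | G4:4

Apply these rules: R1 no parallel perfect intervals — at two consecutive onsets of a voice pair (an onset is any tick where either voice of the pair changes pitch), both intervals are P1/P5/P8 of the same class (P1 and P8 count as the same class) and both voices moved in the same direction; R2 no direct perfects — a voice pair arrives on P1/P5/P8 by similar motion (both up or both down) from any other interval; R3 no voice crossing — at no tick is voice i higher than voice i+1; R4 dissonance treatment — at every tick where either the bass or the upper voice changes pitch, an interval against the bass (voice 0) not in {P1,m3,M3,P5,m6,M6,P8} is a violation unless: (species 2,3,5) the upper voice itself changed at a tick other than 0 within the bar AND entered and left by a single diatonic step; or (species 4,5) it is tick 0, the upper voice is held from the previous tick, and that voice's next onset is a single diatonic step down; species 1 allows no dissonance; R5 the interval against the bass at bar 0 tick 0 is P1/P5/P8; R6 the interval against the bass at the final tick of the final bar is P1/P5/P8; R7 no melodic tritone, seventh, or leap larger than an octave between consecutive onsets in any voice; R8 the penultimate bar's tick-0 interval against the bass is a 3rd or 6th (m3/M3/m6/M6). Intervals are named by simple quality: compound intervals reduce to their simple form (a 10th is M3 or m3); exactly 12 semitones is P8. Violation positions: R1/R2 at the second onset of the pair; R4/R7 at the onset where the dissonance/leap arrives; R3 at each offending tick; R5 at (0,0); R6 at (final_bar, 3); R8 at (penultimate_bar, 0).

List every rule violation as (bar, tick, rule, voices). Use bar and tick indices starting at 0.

(2, 0, R1, (0, 1))
(5, 0, R2, (0, 1))
(6, 0, R2, (0, 1))
(6, 2, R4, (0, 1))

bar 0: v0=G3 v1=G4 downbeat P8
bar 1: v0=A3 v1=E4 downbeat P5
bar 2: v0=F3 v1=C4 downbeat P5
bar 3: v0=A3 v1=F4 downbeat m6
bar 4: v0=F3 v1=A3 downbeat M3
bar 5: v0=A3 v1=A4 downbeat P8
bar 6: v0=C4 v1=G4 downbeat P5
bar 7: v0=A3 v1=F4 downbeat m6
bar 8: v0=G3 v1=G4 downbeat P8
  -> R1 @ bar 2 tick 0 v(0, 1): A3/E4 P5 -> F3/C4 P5 similar
  -> R2 @ bar 5 tick 0 v(0, 1): F3/A3 M3 -> A3/A4 P8 similar
  -> R2 @ bar 6 tick 0 v(0, 1): A3/F4 m6 -> C4/G4 P5 similar
  -> R4 @ bar 6 tick 2 v(0, 1): C4/F4 P4 untreated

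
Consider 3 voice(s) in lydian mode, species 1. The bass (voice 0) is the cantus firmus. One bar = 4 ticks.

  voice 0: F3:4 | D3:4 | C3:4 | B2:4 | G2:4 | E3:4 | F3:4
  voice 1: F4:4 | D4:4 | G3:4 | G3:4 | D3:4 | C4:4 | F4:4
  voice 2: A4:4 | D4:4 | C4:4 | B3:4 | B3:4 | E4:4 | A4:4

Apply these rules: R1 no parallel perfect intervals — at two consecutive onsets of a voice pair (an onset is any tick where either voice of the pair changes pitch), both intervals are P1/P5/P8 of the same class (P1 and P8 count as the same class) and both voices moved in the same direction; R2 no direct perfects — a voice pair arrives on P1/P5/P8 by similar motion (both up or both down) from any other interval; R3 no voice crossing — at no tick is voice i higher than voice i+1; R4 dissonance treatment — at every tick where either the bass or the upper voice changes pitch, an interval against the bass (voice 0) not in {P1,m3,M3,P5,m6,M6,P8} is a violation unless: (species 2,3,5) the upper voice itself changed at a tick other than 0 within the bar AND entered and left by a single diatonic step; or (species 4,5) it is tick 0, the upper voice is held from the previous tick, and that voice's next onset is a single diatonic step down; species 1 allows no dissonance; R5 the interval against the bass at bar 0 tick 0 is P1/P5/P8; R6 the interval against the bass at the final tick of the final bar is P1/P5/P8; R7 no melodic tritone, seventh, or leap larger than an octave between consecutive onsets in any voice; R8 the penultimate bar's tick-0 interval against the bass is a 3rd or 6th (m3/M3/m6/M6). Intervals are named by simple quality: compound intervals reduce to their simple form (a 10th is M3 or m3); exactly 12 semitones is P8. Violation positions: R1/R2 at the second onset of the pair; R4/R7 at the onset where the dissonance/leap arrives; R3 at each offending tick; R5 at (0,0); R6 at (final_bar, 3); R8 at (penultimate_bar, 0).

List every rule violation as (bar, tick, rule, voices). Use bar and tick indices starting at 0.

bar 0: v0=F3 v1=F4 v2=A4 downbeat M3
bar 1: v0=D3 v1=D4 v2=D4 downbeat P8
bar 2: v0=C3 v1=G3 v2=C4 downbeat P8
bar 3: v0=B2 v1=G3 v2=B3 downbeat P8
bar 4: v0=G2 v1=D3 v2=B3 downbeat M3
bar 5: v0=E3 v1=C4 v2=E4 downbeat P8
bar 6: v0=F3 v1=F4 v2=A4 downbeat M3
  -> R5 @ bar 0 tick 0 v(0, 2): opens on M3
  -> R1 @ bar 1 tick 0 v(0, 1): F3/F4 P8 -> D3/D4 P8 similar
  -> R2 @ bar 1 tick 0 v(0, 2): F3/A4 M3 -> D3/D4 P8 similar
  -> R2 @ bar 1 tick 0 v(1, 2): F4/A4 M3 -> D4/D4 P1 similar
  -> R1 @ bar 2 tick 0 v(0, 2): D3/D4 P8 -> C3/C4 P8 similar
  -> R2 @ bar 2 tick 0 v(0, 1): D3/D4 P8 -> C3/G3 P5 similar
  -> R1 @ bar 3 tick 0 v(0, 2): C3/C4 P8 -> B2/B3 P8 similar
  -> R2 @ bar 4 tick 0 v(0, 1): B2/G3 m6 -> G2/D3 P5 similar
  -> R2 @ bar 5 tick 0 v(0, 2): G2/B3 M3 -> E3/E4 P8 similar
  -> R7 @ bar 5 tick 0 v(1,): D3->C4 leap 10st
  -> R8 @ bar 5 tick 0 v(0, 2): penult P8 not 3rd/6th
  -> R2 @ bar 6 tick 0 v(0, 1): E3/C4 m6 -> F3/F4 P8 similar
  -> R6 @ bar 6 tick 3 v(0, 2): closes on M3

(0, 0, R5, (0, 2))
(1, 0, R1, (0, 1))
(1, 0, R2, (0, 2))
(1, 0, R2, (1, 2))
(2, 0, R1, (0, 2))
(2, 0, R2, (0, 1))
(3, 0, R1, (0, 2))
(4, 0, R2, (0, 1))
(5, 0, R2, (0, 2))
(5, 0, R7, (1,))
(5, 0, R8, (0, 2))
(6, 0, R2, (0, 1))
(6, 3, R6, (0, 2))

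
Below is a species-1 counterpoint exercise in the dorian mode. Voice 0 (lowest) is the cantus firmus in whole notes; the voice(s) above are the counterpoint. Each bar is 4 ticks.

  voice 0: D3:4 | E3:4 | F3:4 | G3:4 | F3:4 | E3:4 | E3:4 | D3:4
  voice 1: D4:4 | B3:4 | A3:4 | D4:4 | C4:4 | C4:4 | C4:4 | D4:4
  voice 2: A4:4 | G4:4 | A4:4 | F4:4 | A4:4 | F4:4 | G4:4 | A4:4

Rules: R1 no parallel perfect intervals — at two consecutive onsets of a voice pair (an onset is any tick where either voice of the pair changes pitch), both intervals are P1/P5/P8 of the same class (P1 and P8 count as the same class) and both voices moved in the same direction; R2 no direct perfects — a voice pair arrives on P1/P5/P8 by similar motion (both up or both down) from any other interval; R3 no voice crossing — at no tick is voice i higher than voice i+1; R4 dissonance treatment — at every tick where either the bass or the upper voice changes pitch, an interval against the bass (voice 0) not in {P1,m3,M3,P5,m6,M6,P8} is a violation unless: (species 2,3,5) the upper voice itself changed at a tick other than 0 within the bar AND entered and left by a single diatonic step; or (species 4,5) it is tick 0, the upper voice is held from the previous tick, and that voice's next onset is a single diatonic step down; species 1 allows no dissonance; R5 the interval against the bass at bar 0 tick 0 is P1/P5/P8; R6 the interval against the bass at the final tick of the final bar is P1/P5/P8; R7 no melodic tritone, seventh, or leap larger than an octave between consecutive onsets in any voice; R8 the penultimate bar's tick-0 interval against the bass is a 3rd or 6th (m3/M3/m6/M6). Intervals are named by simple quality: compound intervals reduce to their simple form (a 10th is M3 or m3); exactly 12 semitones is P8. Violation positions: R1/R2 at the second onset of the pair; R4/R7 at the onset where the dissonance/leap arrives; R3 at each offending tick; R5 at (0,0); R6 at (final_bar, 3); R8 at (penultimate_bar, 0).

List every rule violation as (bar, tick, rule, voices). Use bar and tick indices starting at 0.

(3, 0, R2, (0, 1))
(3, 0, R4, (0, 2))
(4, 0, R1, (0, 1))
(5, 0, R4, (0, 2))
(7, 0, R1, (1, 2))

bar 0: v0=D3 v1=D4 v2=A4 downbeat P5
bar 1: v0=E3 v1=B3 v2=G4 downbeat m3
bar 2: v0=F3 v1=A3 v2=A4 downbeat M3
bar 3: v0=G3 v1=D4 v2=F4 downbeat m7
bar 4: v0=F3 v1=C4 v2=A4 downbeat M3
bar 5: v0=E3 v1=C4 v2=F4 downbeat m2
bar 6: v0=E3 v1=C4 v2=G4 downbeat m3
bar 7: v0=D3 v1=D4 v2=A4 downbeat P5
  -> R2 @ bar 3 tick 0 v(0, 1): F3/A3 M3 -> G3/D4 P5 similar
  -> R4 @ bar 3 tick 0 v(0, 2): G3/F4 m7 untreated
  -> R1 @ bar 4 tick 0 v(0, 1): G3/D4 P5 -> F3/C4 P5 similar
  -> R4 @ bar 5 tick 0 v(0, 2): E3/F4 m2 untreated
  -> R1 @ bar 7 tick 0 v(1, 2): C4/G4 P5 -> D4/A4 P5 similar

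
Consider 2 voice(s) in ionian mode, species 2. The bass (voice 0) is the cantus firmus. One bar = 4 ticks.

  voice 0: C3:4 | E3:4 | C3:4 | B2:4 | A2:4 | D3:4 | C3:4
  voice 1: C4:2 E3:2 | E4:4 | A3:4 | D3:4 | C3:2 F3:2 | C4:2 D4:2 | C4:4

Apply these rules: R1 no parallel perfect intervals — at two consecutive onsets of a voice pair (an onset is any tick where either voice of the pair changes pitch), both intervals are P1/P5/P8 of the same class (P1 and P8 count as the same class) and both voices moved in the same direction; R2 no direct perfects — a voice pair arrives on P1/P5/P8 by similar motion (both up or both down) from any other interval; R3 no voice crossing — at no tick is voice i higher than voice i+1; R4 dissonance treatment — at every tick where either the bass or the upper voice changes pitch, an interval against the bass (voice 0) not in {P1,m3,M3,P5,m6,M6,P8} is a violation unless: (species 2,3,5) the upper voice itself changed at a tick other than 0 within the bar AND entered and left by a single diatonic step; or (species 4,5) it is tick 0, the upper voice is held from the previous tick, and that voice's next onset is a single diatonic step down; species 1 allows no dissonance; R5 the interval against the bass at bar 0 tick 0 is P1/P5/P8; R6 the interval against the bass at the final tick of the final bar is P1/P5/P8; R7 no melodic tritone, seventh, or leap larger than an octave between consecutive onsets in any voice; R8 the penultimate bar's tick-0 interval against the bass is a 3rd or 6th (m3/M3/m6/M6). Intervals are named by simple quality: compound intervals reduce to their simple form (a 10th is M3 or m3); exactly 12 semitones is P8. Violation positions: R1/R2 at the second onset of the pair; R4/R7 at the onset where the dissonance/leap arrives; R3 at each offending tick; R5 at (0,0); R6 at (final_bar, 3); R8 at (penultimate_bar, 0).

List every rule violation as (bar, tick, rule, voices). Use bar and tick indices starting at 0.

bar 0: v0=C3 v1=C4 downbeat P8
bar 1: v0=E3 v1=E4 downbeat P8
bar 2: v0=C3 v1=A3 downbeat M6
bar 3: v0=B2 v1=D3 downbeat m3
bar 4: v0=A2 v1=C3 downbeat m3
bar 5: v0=D3 v1=C4 downbeat m7
bar 6: v0=C3 v1=C4 downbeat P8
  -> R2 @ bar 1 tick 0 v(0, 1): C3/E3 M3 -> E3/E4 P8 similar
  -> R4 @ bar 5 tick 0 v(0, 1): D3/C4 m7 untreated
  -> R8 @ bar 5 tick 0 v(0, 1): penult m7 not 3rd/6th
  -> R1 @ bar 6 tick 0 v(0, 1): D3/D4 P8 -> C3/C4 P8 similar

(1, 0, R2, (0, 1))
(5, 0, R4, (0, 1))
(5, 0, R8, (0, 1))
(6, 0, R1, (0, 1))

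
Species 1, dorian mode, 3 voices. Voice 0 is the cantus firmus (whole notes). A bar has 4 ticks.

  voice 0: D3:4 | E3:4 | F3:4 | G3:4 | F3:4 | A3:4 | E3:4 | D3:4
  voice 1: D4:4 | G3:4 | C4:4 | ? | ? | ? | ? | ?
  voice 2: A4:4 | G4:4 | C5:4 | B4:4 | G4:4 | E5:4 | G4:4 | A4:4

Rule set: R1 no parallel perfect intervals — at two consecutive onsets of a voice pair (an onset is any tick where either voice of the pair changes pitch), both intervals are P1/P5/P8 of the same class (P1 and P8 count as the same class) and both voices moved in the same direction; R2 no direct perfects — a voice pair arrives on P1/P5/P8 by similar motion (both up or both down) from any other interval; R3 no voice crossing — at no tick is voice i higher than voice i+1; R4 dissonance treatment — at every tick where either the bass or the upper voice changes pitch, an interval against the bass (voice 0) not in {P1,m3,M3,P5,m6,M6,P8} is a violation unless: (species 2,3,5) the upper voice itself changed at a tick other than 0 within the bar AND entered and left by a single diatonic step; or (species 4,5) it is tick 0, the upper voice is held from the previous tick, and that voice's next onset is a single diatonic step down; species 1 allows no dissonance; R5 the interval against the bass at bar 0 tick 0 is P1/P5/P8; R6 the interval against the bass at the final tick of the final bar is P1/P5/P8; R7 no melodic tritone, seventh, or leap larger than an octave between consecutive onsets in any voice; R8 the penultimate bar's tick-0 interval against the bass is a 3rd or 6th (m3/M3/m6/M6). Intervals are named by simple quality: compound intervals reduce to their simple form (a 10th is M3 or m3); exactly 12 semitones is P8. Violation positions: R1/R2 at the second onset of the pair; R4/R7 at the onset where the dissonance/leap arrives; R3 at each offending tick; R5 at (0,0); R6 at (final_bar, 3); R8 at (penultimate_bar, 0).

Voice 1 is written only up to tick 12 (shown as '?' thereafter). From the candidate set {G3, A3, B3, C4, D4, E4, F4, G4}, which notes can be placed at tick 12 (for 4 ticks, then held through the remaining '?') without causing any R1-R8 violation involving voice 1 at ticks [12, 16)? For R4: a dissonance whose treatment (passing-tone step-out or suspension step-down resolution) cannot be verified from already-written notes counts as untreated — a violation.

{E4, G3}

G3: legal
A3: violates R4
B3: violates R1
C4: violates R4
D4: violates R1
E4: legal
F4: violates R4
G4: violates R2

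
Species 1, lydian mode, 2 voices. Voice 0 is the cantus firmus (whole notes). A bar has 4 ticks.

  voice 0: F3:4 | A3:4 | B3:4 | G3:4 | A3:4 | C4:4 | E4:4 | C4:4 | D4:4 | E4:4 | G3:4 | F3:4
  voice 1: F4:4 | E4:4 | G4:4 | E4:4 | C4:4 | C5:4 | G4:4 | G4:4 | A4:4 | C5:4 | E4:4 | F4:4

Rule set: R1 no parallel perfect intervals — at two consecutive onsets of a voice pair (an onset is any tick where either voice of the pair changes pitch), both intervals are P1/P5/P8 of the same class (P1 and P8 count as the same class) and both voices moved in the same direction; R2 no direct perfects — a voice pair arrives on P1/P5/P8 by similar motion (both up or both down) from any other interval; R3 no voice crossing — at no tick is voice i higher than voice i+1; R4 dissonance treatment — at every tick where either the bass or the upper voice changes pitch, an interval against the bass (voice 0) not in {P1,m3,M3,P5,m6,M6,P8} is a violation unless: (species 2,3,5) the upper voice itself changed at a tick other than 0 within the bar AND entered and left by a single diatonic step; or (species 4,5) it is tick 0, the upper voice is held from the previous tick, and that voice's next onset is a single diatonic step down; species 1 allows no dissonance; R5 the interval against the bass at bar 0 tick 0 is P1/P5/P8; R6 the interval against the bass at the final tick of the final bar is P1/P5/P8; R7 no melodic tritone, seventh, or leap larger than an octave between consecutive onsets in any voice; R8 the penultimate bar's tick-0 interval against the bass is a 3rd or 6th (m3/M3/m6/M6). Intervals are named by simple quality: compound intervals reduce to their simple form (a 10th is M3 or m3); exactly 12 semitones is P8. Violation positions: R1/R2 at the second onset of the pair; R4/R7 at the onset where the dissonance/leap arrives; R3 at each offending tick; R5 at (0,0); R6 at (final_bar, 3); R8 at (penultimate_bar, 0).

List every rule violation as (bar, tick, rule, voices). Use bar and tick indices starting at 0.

bar 0: v0=F3 v1=F4 downbeat P8
bar 1: v0=A3 v1=E4 downbeat P5
bar 2: v0=B3 v1=G4 downbeat m6
bar 3: v0=G3 v1=E4 downbeat M6
bar 4: v0=A3 v1=C4 downbeat m3
bar 5: v0=C4 v1=C5 downbeat P8
bar 6: v0=E4 v1=G4 downbeat m3
bar 7: v0=C4 v1=G4 downbeat P5
bar 8: v0=D4 v1=A4 downbeat P5
bar 9: v0=E4 v1=C5 downbeat m6
bar 10: v0=G3 v1=E4 downbeat M6
bar 11: v0=F3 v1=F4 downbeat P8
  -> R2 @ bar 5 tick 0 v(0, 1): A3/C4 m3 -> C4/C5 P8 similar
  -> R1 @ bar 8 tick 0 v(0, 1): C4/G4 P5 -> D4/A4 P5 similar

(5, 0, R2, (0, 1))
(8, 0, R1, (0, 1))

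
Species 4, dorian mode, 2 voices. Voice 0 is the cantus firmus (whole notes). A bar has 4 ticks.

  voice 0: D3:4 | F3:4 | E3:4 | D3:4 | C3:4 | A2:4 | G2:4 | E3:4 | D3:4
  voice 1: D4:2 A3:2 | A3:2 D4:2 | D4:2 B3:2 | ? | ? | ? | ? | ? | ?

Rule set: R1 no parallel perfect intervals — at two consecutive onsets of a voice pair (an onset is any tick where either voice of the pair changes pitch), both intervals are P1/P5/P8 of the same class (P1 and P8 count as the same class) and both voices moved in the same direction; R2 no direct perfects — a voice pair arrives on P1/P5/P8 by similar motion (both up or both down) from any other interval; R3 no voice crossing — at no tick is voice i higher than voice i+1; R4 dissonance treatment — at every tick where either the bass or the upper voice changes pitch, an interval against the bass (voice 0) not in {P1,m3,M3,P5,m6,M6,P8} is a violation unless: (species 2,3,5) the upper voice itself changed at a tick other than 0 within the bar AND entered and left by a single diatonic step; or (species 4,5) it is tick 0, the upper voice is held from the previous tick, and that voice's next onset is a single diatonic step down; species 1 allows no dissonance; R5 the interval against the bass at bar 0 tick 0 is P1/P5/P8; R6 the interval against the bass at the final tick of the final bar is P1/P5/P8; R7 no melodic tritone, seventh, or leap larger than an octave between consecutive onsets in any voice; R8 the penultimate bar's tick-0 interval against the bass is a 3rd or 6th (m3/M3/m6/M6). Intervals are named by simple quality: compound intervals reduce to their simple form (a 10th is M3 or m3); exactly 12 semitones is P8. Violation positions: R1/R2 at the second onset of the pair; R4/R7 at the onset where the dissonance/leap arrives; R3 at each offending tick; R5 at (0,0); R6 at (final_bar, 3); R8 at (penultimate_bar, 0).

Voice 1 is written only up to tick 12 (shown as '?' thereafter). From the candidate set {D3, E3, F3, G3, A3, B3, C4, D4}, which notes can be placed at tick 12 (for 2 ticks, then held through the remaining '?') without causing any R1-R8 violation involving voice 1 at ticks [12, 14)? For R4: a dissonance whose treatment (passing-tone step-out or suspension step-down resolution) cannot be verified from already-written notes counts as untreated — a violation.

{B3, D4}

D3: violates R2
E3: violates R4
F3: violates R7
G3: violates R4
A3: violates R1
B3: legal
C4: violates R4
D4: legal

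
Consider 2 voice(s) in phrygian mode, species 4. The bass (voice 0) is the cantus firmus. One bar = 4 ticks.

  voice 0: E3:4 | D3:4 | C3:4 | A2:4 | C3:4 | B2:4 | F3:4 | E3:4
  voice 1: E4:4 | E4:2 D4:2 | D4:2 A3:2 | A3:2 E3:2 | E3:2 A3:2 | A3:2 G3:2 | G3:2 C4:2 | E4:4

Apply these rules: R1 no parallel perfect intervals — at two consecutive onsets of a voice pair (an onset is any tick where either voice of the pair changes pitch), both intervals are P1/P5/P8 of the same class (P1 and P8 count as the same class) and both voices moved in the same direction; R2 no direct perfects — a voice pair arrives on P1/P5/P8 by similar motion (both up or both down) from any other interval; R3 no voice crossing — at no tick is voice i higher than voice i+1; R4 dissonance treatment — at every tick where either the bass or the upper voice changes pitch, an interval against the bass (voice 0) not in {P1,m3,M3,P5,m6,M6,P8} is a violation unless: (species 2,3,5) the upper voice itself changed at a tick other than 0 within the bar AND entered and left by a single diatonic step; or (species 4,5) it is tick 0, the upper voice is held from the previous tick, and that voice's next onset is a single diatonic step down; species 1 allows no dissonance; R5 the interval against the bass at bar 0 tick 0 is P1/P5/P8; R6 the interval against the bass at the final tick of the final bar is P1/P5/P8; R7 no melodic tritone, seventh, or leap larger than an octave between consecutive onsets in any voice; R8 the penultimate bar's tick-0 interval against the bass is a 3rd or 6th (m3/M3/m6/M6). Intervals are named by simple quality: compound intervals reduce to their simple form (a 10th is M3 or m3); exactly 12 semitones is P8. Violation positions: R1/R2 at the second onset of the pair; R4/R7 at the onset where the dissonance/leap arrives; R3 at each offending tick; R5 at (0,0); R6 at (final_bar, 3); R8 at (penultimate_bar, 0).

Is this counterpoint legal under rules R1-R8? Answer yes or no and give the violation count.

bar 0: v0=E3 v1=E4 (P8)
bar 1: v0=D3 v1=E4 (M2)
bar 2: v0=C3 v1=D4 (M2)
bar 3: v0=A2 v1=A3 (P8)
bar 4: v0=C3 v1=E3 (M3)
bar 5: v0=B2 v1=A3 (m7)
bar 6: v0=F3 v1=G3 (M2)
bar 7: v0=E3 v1=E4 (P8)
  R4 @ bar2.0: C3/D4 M2 untreated
  R4 @ bar6.0: F3/G3 M2 untreated
  R7 @ bar6.0: B2->F3 leap 6st
  R8 @ bar6.0: penult M2 not 3rd/6th

No (4 violations)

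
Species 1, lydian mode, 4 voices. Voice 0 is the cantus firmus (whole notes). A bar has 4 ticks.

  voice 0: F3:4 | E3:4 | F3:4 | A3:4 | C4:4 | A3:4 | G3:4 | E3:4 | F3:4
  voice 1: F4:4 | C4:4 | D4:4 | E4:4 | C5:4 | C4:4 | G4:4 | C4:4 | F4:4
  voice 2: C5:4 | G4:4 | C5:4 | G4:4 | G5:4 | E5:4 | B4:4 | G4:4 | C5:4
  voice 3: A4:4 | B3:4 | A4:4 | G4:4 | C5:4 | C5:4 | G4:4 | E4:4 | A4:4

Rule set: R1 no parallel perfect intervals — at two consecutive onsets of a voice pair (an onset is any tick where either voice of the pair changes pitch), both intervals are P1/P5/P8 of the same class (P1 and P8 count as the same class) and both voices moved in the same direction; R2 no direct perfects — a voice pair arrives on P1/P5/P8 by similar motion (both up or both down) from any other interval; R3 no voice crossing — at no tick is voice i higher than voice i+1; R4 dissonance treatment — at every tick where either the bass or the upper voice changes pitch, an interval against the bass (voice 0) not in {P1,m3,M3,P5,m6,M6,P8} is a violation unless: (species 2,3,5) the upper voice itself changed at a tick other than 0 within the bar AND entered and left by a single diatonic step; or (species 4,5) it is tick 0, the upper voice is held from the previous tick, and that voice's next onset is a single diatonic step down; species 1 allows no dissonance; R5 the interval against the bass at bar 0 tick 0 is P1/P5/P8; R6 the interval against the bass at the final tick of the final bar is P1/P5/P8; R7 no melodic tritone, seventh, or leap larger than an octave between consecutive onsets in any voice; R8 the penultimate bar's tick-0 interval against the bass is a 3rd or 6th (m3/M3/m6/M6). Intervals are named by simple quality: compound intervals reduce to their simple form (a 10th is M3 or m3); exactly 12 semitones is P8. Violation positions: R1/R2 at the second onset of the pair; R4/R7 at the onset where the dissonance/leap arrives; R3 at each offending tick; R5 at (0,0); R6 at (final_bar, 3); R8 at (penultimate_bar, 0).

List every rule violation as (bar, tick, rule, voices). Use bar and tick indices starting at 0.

(0, 0, R3, (2, 3))
(0, 0, R5, (0, 3))
(0, 1, R3, (2, 3))
(0, 2, R3, (2, 3))
(0, 3, R3, (2, 3))
(1, 0, R1, (1, 2))
(1, 0, R2, (0, 3))
(1, 0, R3, (2, 3))
(1, 0, R7, (3,))
(1, 1, R3, (2, 3))
(1, 2, R3, (2, 3))
(1, 3, R3, (2, 3))
(2, 0, R2, (0, 2))
(2, 0, R2, (1, 3))
(2, 0, R3, (2, 3))
(2, 0, R7, (3,))
(2, 1, R3, (2, 3))
(2, 2, R3, (2, 3))
(2, 3, R3, (2, 3))
(3, 0, R2, (0, 1))
(3, 0, R2, (2, 3))
(3, 0, R4, (0, 2))
(3, 0, R4, (0, 3))
(4, 0, R2, (0, 1))
(4, 0, R2, (0, 2))
(4, 0, R2, (0, 3))
(4, 0, R2, (1, 2))
(4, 0, R2, (1, 3))
(4, 0, R2, (2, 3))
(4, 0, R3, (2, 3))
(4, 1, R3, (2, 3))
(4, 2, R3, (2, 3))
(4, 3, R3, (2, 3))
(5, 0, R1, (0, 2))
(5, 0, R3, (2, 3))
(5, 1, R3, (2, 3))
(5, 2, R3, (2, 3))
(5, 3, R3, (2, 3))
(6, 0, R2, (0, 3))
(6, 0, R3, (2, 3))
(6, 1, R3, (2, 3))
(6, 2, R3, (2, 3))
(6, 3, R3, (2, 3))
(7, 0, R1, (0, 3))
(7, 0, R2, (1, 2))
(7, 0, R3, (2, 3))
(7, 0, R8, (0, 3))
(7, 1, R3, (2, 3))
(7, 2, R3, (2, 3))
(7, 3, R3, (2, 3))
(8, 0, R1, (1, 2))
(8, 0, R2, (0, 1))
(8, 0, R2, (0, 2))
(8, 0, R3, (2, 3))
(8, 1, R3, (2, 3))
(8, 2, R3, (2, 3))
(8, 3, R3, (2, 3))
(8, 3, R6, (0, 3))

bar 0: v0=F3 v1=F4 v2=C5 v3=A4 downbeat M3
bar 1: v0=E3 v1=C4 v2=G4 v3=B3 downbeat P5
bar 2: v0=F3 v1=D4 v2=C5 v3=A4 downbeat M3
bar 3: v0=A3 v1=E4 v2=G4 v3=G4 downbeat m7
bar 4: v0=C4 v1=C5 v2=G5 v3=C5 downbeat P8
bar 5: v0=A3 v1=C4 v2=E5 v3=C5 downbeat m3
bar 6: v0=G3 v1=G4 v2=B4 v3=G4 downbeat P8
bar 7: v0=E3 v1=C4 v2=G4 v3=E4 downbeat P8
bar 8: v0=F3 v1=F4 v2=C5 v3=A4 downbeat M3
  -> R3 @ bar 0 tick 0 v(2, 3): C5 above A4
  -> R5 @ bar 0 tick 0 v(0, 3): opens on M3
  -> R3 @ bar 0 tick 1 v(2, 3): C5 above A4
  -> R3 @ bar 0 tick 2 v(2, 3): C5 above A4
  -> R3 @ bar 0 tick 3 v(2, 3): C5 above A4
  -> R1 @ bar 1 tick 0 v(1, 2): F4/C5 P5 -> C4/G4 P5 similar
  -> R2 @ bar 1 tick 0 v(0, 3): F3/A4 M3 -> E3/B3 P5 similar
  -> R3 @ bar 1 tick 0 v(2, 3): G4 above B3
  -> R7 @ bar 1 tick 0 v(3,): A4->B3 leap 10st
  -> R3 @ bar 1 tick 1 v(2, 3): G4 above B3
  -> R3 @ bar 1 tick 2 v(2, 3): G4 above B3
  -> R3 @ bar 1 tick 3 v(2, 3): G4 above B3
  -> R2 @ bar 2 tick 0 v(0, 2): E3/G4 m3 -> F3/C5 P5 similar
  -> R2 @ bar 2 tick 0 v(1, 3): C4/B3 m2 -> D4/A4 P5 similar
  -> R3 @ bar 2 tick 0 v(2, 3): C5 above A4
  -> R7 @ bar 2 tick 0 v(3,): B3->A4 leap 10st
  -> R3 @ bar 2 tick 1 v(2, 3): C5 above A4
  -> R3 @ bar 2 tick 2 v(2, 3): C5 above A4
  -> R3 @ bar 2 tick 3 v(2, 3): C5 above A4
  -> R2 @ bar 3 tick 0 v(0, 1): F3/D4 M6 -> A3/E4 P5 similar
  -> R2 @ bar 3 tick 0 v(2, 3): C5/A4 m3 -> G4/G4 P1 similar
  -> R4 @ bar 3 tick 0 v(0, 2): A3/G4 m7 untreated
  -> R4 @ bar 3 tick 0 v(0, 3): A3/G4 m7 untreated
  -> R2 @ bar 4 tick 0 v(0, 1): A3/E4 P5 -> C4/C5 P8 similar
  -> R2 @ bar 4 tick 0 v(0, 2): A3/G4 m7 -> C4/G5 P5 similar
  -> R2 @ bar 4 tick 0 v(0, 3): A3/G4 m7 -> C4/C5 P8 similar
  -> R2 @ bar 4 tick 0 v(1, 2): E4/G4 m3 -> C5/G5 P5 similar
  -> R2 @ bar 4 tick 0 v(1, 3): E4/G4 m3 -> C5/C5 P1 similar
  -> R2 @ bar 4 tick 0 v(2, 3): G4/G4 P1 -> G5/C5 P5 similar
  -> R3 @ bar 4 tick 0 v(2, 3): G5 above C5
  -> R3 @ bar 4 tick 1 v(2, 3): G5 above C5
  -> R3 @ bar 4 tick 2 v(2, 3): G5 above C5
  -> R3 @ bar 4 tick 3 v(2, 3): G5 above C5
  -> R1 @ bar 5 tick 0 v(0, 2): C4/G5 P5 -> A3/E5 P5 similar
  -> R3 @ bar 5 tick 0 v(2, 3): E5 above C5
  -> R3 @ bar 5 tick 1 v(2, 3): E5 above C5
  -> R3 @ bar 5 tick 2 v(2, 3): E5 above C5
  -> R3 @ bar 5 tick 3 v(2, 3): E5 above C5
  -> R2 @ bar 6 tick 0 v(0, 3): A3/C5 m3 -> G3/G4 P8 similar
  -> R3 @ bar 6 tick 0 v(2, 3): B4 above G4
  -> R3 @ bar 6 tick 1 v(2, 3): B4 above G4
  -> R3 @ bar 6 tick 2 v(2, 3): B4 above G4
  -> R3 @ bar 6 tick 3 v(2, 3): B4 above G4
  -> R1 @ bar 7 tick 0 v(0, 3): G3/G4 P8 -> E3/E4 P8 similar
  -> R2 @ bar 7 tick 0 v(1, 2): G4/B4 M3 -> C4/G4 P5 similar
  -> R3 @ bar 7 tick 0 v(2, 3): G4 above E4
  -> R8 @ bar 7 tick 0 v(0, 3): penult P8 not 3rd/6th
  -> R3 @ bar 7 tick 1 v(2, 3): G4 above E4
  -> R3 @ bar 7 tick 2 v(2, 3): G4 above E4
  -> R3 @ bar 7 tick 3 v(2, 3): G4 above E4
  -> R1 @ bar 8 tick 0 v(1, 2): C4/G4 P5 -> F4/C5 P5 similar
  -> R2 @ bar 8 tick 0 v(0, 1): E3/C4 m6 -> F3/F4 P8 similar
  -> R2 @ bar 8 tick 0 v(0, 2): E3/G4 m3 -> F3/C5 P5 similar
  -> R3 @ bar 8 tick 0 v(2, 3): C5 above A4
  -> R3 @ bar 8 tick 1 v(2, 3): C5 above A4
  -> R3 @ bar 8 tick 2 v(2, 3): C5 above A4
  -> R3 @ bar 8 tick 3 v(2, 3): C5 above A4
  -> R6 @ bar 8 tick 3 v(0, 3): closes on M3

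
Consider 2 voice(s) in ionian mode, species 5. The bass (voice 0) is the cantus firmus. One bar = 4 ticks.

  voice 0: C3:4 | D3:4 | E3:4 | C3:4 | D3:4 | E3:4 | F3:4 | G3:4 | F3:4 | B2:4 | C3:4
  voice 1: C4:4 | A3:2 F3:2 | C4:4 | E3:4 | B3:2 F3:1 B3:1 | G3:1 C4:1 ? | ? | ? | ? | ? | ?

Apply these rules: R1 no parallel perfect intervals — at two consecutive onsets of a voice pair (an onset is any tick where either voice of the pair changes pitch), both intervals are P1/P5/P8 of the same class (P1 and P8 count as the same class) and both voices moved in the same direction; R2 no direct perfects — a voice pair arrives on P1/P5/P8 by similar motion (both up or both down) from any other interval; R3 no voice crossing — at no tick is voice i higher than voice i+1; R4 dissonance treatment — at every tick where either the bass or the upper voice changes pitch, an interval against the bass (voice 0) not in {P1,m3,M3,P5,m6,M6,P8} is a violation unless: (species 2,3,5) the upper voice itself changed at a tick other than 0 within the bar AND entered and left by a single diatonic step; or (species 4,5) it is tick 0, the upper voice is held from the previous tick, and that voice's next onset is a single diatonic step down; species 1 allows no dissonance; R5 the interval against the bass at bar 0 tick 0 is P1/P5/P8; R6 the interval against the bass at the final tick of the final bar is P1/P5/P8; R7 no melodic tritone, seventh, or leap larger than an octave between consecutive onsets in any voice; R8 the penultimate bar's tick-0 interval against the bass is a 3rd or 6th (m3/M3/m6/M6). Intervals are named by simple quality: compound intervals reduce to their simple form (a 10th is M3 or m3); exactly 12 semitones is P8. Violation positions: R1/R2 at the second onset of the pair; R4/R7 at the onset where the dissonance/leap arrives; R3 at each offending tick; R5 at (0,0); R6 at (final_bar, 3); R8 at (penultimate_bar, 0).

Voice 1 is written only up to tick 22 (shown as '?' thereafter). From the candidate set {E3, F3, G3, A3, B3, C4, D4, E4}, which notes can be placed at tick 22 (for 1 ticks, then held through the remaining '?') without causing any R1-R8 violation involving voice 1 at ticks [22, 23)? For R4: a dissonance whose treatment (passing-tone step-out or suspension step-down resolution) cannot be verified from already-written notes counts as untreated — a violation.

{B3, C4, E3, E4, G3}

E3: legal
F3: violates R4
G3: legal
A3: violates R4
B3: legal
C4: legal
D4: violates R4
E4: legal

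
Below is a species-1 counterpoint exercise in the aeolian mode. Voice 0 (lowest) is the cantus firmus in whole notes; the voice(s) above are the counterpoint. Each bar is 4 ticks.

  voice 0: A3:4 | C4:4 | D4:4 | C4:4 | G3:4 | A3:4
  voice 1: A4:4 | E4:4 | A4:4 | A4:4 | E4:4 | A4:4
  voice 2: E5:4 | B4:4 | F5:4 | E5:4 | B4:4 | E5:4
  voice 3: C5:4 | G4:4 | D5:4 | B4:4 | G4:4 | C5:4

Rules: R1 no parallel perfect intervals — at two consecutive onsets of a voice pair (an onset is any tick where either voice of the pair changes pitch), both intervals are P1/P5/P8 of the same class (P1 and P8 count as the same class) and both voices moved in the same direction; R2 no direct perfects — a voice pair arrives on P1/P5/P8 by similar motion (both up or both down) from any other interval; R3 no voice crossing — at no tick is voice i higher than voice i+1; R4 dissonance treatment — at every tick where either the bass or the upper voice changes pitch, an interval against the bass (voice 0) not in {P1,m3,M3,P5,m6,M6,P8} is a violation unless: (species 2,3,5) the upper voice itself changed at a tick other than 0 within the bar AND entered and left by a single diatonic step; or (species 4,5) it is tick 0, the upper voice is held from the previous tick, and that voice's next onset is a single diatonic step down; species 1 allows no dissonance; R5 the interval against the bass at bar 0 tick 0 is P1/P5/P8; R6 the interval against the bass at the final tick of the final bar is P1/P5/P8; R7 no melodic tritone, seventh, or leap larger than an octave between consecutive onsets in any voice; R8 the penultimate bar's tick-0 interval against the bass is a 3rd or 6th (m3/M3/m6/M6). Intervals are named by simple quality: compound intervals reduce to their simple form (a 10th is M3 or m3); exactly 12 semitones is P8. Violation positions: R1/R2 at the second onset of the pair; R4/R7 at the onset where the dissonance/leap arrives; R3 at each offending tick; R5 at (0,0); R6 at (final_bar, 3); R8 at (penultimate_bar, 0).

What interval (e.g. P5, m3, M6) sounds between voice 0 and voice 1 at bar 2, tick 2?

P5

voice 0=D4 voice 1=A4 -> P5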